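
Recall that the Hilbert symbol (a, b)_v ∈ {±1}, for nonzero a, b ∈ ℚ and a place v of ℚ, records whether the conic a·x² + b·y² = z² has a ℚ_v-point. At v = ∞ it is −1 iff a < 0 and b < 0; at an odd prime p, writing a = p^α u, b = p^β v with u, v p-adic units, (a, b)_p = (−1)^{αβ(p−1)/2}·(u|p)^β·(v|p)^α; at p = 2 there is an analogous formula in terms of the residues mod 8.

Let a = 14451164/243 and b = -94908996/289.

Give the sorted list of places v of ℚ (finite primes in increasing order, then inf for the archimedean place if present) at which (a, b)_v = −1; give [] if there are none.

(a, b) ≡ (7917, -292929) mod (ℚ^×)²; places V = {2, 3, 7, 13, 17, 29, 37, ∞}.
(a,b)_17: α=0, u≡5; β=-2, v≡15 (mod 17); (5|17)=-1, (15|17)=+1; sign (−1)^0·-1^-2·+1^0 = +1.
(a,b)_3: α=-5, u≡2; β=5, v≡1 (mod 3); (2|3)=-1, (1|3)=+1; sign (−1)^1·-1^5·+1^-5 = +1.
(a,b)_∞: sgn(7917)=+, sgn(-292929)=−, so +1.
(a,b)_7: α=1, u≡1; β=1, v≡6 (mod 7); (1|7)=+1, (6|7)=-1; sign (−1)^1·+1^1·-1^1 = +1.
(a,b)_37: α=2, u≡34; β=1, v≡33 (mod 37); (34|37)=+1, (33|37)=+1; sign (−1)^0·+1^1·+1^2 = +1.
(a,b)_29: α=1, u≡14; β=1, v≡16 (mod 29); (14|29)=-1, (16|29)=+1; sign (−1)^0·-1^1·+1^1 = -1.
(a,b)_2: α=2, β=2; u≡5, v≡7 (mod 8); ε(u)ε(v)=0·1, αω(v)=2·0, βω(u)=2·1; sum ≡ 0  ⇒  +1.
(a,b)_13: α=1, u≡7; β=1, v≡10 (mod 13); (7|13)=-1, (10|13)=+1; sign (−1)^0·-1^1·+1^1 = -1.
(7917, -292929 / ℚ) ramifies at {13, 29}: a division algebra.

[13, 29]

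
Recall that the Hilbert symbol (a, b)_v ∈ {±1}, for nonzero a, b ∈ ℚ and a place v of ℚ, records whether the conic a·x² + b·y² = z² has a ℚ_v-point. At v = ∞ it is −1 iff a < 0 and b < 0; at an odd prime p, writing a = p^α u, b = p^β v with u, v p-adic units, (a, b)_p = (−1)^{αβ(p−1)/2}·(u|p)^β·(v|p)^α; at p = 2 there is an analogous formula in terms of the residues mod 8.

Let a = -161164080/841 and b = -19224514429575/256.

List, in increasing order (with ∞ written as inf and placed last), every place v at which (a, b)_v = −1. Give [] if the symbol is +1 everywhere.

Mod squares: a ≡ -124355, b ≡ -150423. Check v ∈ {∞, 2, 3, 5, 7, 11, 13, 17, 19, 29}.
v=5: a=5^1·(≡4), b=5^2·(≡2) mod 5; (4|5)=+1, (2|5)=-1; (−1)^{1·2·2}·(+1)^2·(-1)^1 = -1.
v=19: a=19^1·(≡8), b=19^3·(≡5) mod 19; (8|19)=-1, (5|19)=+1; (−1)^{1·3·9}·(-1)^3·(+1)^1 = +1.
v=∞: -124355 < 0 and -150423 < 0  ⇒  (a,b)_∞ = -1.
v=2: v_2(a)=4, v_2(b)=-8; units ≡ 5, 1 (mod 8); ε·ε+αω+βω = 0·0+4·0+-8·1 ≡ 0  ⇒  (a,b)_2 = +1.
v=17: a=17^1·(≡6), b=17^2·(≡6) mod 17; (6|17)=-1, (6|17)=-1; (−1)^{1·2·8}·(-1)^2·(-1)^1 = -1.
v=7: a=7^1·(≡1), b=7^3·(≡1) mod 7; (1|7)=+1, (1|7)=+1; (−1)^{1·3·3}·(+1)^3·(+1)^1 = -1.
v=11: a=11^1·(≡1), b=11^0·(≡6) mod 11; (1|11)=+1, (6|11)=-1; (−1)^{1·0·5}·(+1)^0·(-1)^1 = -1.
v=29: a=29^-2·(≡27), b=29^1·(≡9) mod 29; (27|29)=-1, (9|29)=+1; (−1)^{-2·1·14}·(-1)^1·(+1)^-2 = -1.
v=13: a=13^0·(≡3), b=13^1·(≡3) mod 13; (3|13)=+1, (3|13)=+1; (−1)^{0·1·6}·(+1)^1·(+1)^0 = +1.
v=3: a=3^4·(≡1), b=3^1·(≡1) mod 3; (1|3)=+1, (1|3)=+1; (−1)^{4·1·1}·(+1)^1·(+1)^4 = +1.
Ram(-124355, -150423) = {5, 7, 11, 17, 29, ∞}; no ℚ_5-point on the conic.

[5, 7, 11, 17, 29, inf]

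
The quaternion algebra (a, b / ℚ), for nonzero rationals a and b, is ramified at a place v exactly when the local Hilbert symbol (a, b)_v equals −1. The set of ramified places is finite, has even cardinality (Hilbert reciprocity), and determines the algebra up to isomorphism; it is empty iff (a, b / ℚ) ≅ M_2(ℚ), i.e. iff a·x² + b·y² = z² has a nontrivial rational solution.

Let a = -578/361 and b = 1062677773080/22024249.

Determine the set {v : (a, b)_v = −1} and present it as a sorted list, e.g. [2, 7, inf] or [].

[5, 7]

(a, b) ≡ (-2, 39270) mod (ℚ^×)²; places V = {2, 3, 5, 7, 11, 13, 17, 19, ∞}.
(a,b)_2: α=1, β=3; u≡7, v≡3 (mod 8); ε(u)ε(v)=1·1, αω(v)=1·1, βω(u)=3·0; sum ≡ 0  ⇒  +1.
(a,b)_3: α=0, u≡1; β=5, v≡1 (mod 3); (1|3)=+1, (1|3)=+1; sign (−1)^0·+1^5·+1^0 = +1.
(a,b)_19: α=-2, u≡11; β=-4, v≡5 (mod 19); (11|19)=+1, (5|19)=+1; sign (−1)^0·+1^-4·+1^-2 = +1.
(a,b)_11: α=0, u≡3; β=1, v≡10 (mod 11); (3|11)=+1, (10|11)=-1; sign (−1)^0·+1^1·-1^0 = +1.
(a,b)_13: α=0, u≡2; β=-2, v≡3 (mod 13); (2|13)=-1, (3|13)=+1; sign (−1)^0·-1^-2·+1^0 = +1.
(a,b)_5: α=0, u≡2; β=1, v≡4 (mod 5); (2|5)=-1, (4|5)=+1; sign (−1)^0·-1^1·+1^0 = -1.
(a,b)_17: α=2, u≡8; β=5, v≡15 (mod 17); (8|17)=+1, (15|17)=+1; sign (−1)^0·+1^5·+1^2 = +1.
(a,b)_7: α=0, u≡6; β=1, v≡5 (mod 7); (6|7)=-1, (5|7)=-1; sign (−1)^0·-1^1·-1^0 = -1.
(a,b)_∞: sgn(-2)=−, sgn(39270)=+, so +1.
(-2, 39270 / ℚ) ramifies at {5, 7}: a division algebra.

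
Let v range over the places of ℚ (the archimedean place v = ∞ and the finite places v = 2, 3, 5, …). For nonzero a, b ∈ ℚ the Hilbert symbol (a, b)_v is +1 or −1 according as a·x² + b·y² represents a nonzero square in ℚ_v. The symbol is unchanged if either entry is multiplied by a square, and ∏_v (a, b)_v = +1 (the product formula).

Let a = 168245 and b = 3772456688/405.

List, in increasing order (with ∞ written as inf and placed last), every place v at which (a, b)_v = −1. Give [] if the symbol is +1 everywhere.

[5, 11]

Mod squares: a ≡ 168245, b ≡ 198835. Check v ∈ {∞, 2, 3, 5, 7, 11, 13, 19, 23}.
v=∞: 168245 > 0 and 198835 > 0  ⇒  (a,b)_∞ = +1.
v=7: a=7^1·(≡4), b=7^3·(≡5) mod 7; (4|7)=+1, (5|7)=-1; (−1)^{1·3·3}·(+1)^3·(-1)^1 = +1.
v=23: a=23^1·(≡1), b=23^1·(≡10) mod 23; (1|23)=+1, (10|23)=-1; (−1)^{1·1·11}·(+1)^1·(-1)^1 = +1.
v=5: a=5^1·(≡4), b=5^-1·(≡3) mod 5; (4|5)=+1, (3|5)=-1; (−1)^{1·-1·2}·(+1)^-1·(-1)^1 = -1.
v=19: a=19^1·(≡1), b=19^1·(≡8) mod 19; (1|19)=+1, (8|19)=-1; (−1)^{1·1·9}·(+1)^1·(-1)^1 = +1.
v=2: v_2(a)=0, v_2(b)=4; units ≡ 5, 3 (mod 8); ε·ε+αω+βω = 0·1+0·1+4·1 ≡ 0  ⇒  (a,b)_2 = +1.
v=11: a=11^1·(≡5), b=11^2·(≡8) mod 11; (5|11)=+1, (8|11)=-1; (−1)^{1·2·5}·(+1)^2·(-1)^1 = -1.
v=3: a=3^0·(≡2), b=3^-4·(≡1) mod 3; (2|3)=-1, (1|3)=+1; (−1)^{0·-4·1}·(-1)^-4·(+1)^0 = +1.
v=13: a=13^0·(≡12), b=13^1·(≡6) mod 13; (12|13)=+1, (6|13)=-1; (−1)^{0·1·6}·(+1)^1·(-1)^0 = +1.
|Ram(168245, 198835)| = 2, even; anisotropic at {5, 11}.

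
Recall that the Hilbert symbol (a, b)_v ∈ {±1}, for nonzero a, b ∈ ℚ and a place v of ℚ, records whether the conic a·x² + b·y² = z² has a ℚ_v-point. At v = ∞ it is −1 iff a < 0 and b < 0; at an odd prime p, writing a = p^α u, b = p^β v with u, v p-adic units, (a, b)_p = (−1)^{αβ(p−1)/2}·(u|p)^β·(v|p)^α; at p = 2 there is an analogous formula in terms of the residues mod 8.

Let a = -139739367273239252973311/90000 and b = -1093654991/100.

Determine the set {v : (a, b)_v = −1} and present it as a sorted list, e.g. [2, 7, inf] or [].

[37, inf]

Mod squares: a ≡ -116831, b ≡ -9038471. Check v ∈ {∞, 2, 3, 5, 11, 13, 19, 23, 37, 43}.
v=23: a=23^2·(≡2), b=23^1·(≡18) mod 23; (2|23)=+1, (18|23)=+1; (−1)^{2·1·11}·(+1)^1·(+1)^2 = +1.
v=13: a=13^3·(≡1), b=13^1·(≡1) mod 13; (1|13)=+1, (1|13)=+1; (−1)^{3·1·6}·(+1)^1·(+1)^3 = +1.
v=43: a=43^3·(≡31), b=43^1·(≡32) mod 43; (31|43)=+1, (32|43)=-1; (−1)^{3·1·21}·(+1)^1·(-1)^3 = +1.
v=19: a=19^3·(≡7), b=19^1·(≡3) mod 19; (7|19)=+1, (3|19)=-1; (−1)^{3·1·9}·(+1)^1·(-1)^3 = +1.
v=3: a=3^-2·(≡1), b=3^0·(≡1) mod 3; (1|3)=+1, (1|3)=+1; (−1)^{-2·0·1}·(+1)^0·(+1)^-2 = +1.
v=5: a=5^-4·(≡1), b=5^-2·(≡1) mod 5; (1|5)=+1, (1|5)=+1; (−1)^{-4·-2·2}·(+1)^-2·(+1)^-4 = +1.
v=2: v_2(a)=-4, v_2(b)=-2; units ≡ 1, 1 (mod 8); ε·ε+αω+βω = 0·0+-4·0+-2·0 ≡ 0  ⇒  (a,b)_2 = +1.
v=37: a=37^2·(≡18), b=37^1·(≡25) mod 37; (18|37)=-1, (25|37)=+1; (−1)^{2·1·18}·(-1)^1·(+1)^2 = -1.
v=∞: -116831 < 0 and -9038471 < 0  ⇒  (a,b)_∞ = -1.
v=11: a=11^5·(≡1), b=11^2·(≡9) mod 11; (1|11)=+1, (9|11)=+1; (−1)^{5·2·5}·(+1)^2·(+1)^5 = +1.
|Ram(-116831, -9038471)| = 2, even; anisotropic at {37, ∞}.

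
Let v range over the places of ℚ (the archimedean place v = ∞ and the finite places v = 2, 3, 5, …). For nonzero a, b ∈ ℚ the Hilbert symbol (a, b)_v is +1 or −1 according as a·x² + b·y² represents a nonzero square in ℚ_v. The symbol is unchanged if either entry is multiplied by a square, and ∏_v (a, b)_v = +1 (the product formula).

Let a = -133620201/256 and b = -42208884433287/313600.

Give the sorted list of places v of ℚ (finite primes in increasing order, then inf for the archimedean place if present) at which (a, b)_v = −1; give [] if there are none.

[11, 13, 47, inf]

Mod squares: a ≡ -6721, b ≡ -47. Check v ∈ {∞, 2, 3, 5, 7, 11, 13, 47}.
v=7: a=7^0·(≡5), b=7^-2·(≡1) mod 7; (5|7)=-1, (1|7)=+1; (−1)^{0·-2·3}·(-1)^-2·(+1)^0 = +1.
v=47: a=47^3·(≡26), b=47^5·(≡33) mod 47; (26|47)=-1, (33|47)=-1; (−1)^{3·5·23}·(-1)^5·(-1)^3 = -1.
v=2: v_2(a)=-8, v_2(b)=-8; units ≡ 7, 1 (mod 8); ε·ε+αω+βω = 1·0+-8·0+-8·0 ≡ 0  ⇒  (a,b)_2 = +1.
v=13: a=13^1·(≡10), b=13^2·(≡11) mod 13; (10|13)=+1, (11|13)=-1; (−1)^{1·2·6}·(+1)^2·(-1)^1 = -1.
v=3: a=3^2·(≡2), b=3^2·(≡1) mod 3; (2|3)=-1, (1|3)=+1; (−1)^{2·2·1}·(-1)^2·(+1)^2 = +1.
v=∞: -6721 < 0 and -47 < 0  ⇒  (a,b)_∞ = -1.
v=11: a=11^1·(≡3), b=11^2·(≡8) mod 11; (3|11)=+1, (8|11)=-1; (−1)^{1·2·5}·(+1)^2·(-1)^1 = -1.
v=5: a=5^0·(≡4), b=5^-2·(≡2) mod 5; (4|5)=+1, (2|5)=-1; (−1)^{0·-2·2}·(+1)^-2·(-1)^0 = +1.
Ram(-6721, -47) = {11, 13, 47, ∞}; no ℚ_11-point on the conic.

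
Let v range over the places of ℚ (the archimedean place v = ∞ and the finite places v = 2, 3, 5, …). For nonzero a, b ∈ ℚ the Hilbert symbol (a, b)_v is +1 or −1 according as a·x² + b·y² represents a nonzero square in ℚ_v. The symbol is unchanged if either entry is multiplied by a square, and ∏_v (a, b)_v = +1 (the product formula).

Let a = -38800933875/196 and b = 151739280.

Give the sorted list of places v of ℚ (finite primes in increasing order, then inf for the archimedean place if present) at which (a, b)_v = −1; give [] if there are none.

[17, 23]

Mod squares: a ≡ -1955, b ≡ 21505. Check v ∈ {∞, 2, 3, 5, 7, 11, 17, 23}.
v=3: a=3^8·(≡1), b=3^2·(≡1) mod 3; (1|3)=+1, (1|3)=+1; (−1)^{8·2·1}·(+1)^2·(+1)^8 = +1.
v=∞: -1955 < 0 and 21505 > 0  ⇒  (a,b)_∞ = +1.
v=2: v_2(a)=-2, v_2(b)=4; units ≡ 5, 1 (mod 8); ε·ε+αω+βω = 0·0+-2·0+4·1 ≡ 0  ⇒  (a,b)_2 = +1.
v=23: a=23^1·(≡19), b=23^1·(≡17) mod 23; (19|23)=-1, (17|23)=-1; (−1)^{1·1·11}·(-1)^1·(-1)^1 = -1.
v=17: a=17^1·(≡8), b=17^1·(≡7) mod 17; (8|17)=+1, (7|17)=-1; (−1)^{1·1·8}·(+1)^1·(-1)^1 = -1.
v=5: a=5^3·(≡4), b=5^1·(≡1) mod 5; (4|5)=+1, (1|5)=+1; (−1)^{3·1·2}·(+1)^1·(+1)^3 = +1.
v=7: a=7^-2·(≡6), b=7^2·(≡4) mod 7; (6|7)=-1, (4|7)=+1; (−1)^{-2·2·3}·(-1)^2·(+1)^-2 = +1.
v=11: a=11^2·(≡5), b=11^1·(≡7) mod 11; (5|11)=+1, (7|11)=-1; (−1)^{2·1·5}·(+1)^1·(-1)^2 = +1.
(-1955, 21505 / ℚ) ramifies at {17, 23}: a division algebra.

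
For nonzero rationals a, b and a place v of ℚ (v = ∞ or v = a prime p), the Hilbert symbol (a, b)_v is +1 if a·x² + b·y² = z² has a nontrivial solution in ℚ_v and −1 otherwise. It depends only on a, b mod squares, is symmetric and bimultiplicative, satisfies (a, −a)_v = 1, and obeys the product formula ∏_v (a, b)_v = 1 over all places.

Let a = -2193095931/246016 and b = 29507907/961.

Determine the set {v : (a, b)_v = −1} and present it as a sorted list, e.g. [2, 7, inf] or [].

[3, 37]

Mod squares: a ≡ -24531, b ≡ 1443. Check v ∈ {∞, 2, 3, 11, 13, 17, 23, 31, 37}.
v=17: a=17^1·(≡9), b=17^0·(≡8) mod 17; (9|17)=+1, (8|17)=+1; (−1)^{1·0·8}·(+1)^0·(+1)^1 = +1.
v=2: v_2(a)=-8, v_2(b)=0; units ≡ 5, 3 (mod 8); ε·ε+αω+βω = 0·1+-8·1+0·1 ≡ 0  ⇒  (a,b)_2 = +1.
v=31: a=31^-2·(≡27), b=31^-2·(≡30) mod 31; (27|31)=-1, (30|31)=-1; (−1)^{-2·-2·15}·(-1)^-2·(-1)^-2 = +1.
v=23: a=23^2·(≡10), b=23^0·(≡7) mod 23; (10|23)=-1, (7|23)=-1; (−1)^{2·0·11}·(-1)^0·(-1)^2 = +1.
v=11: a=11^0·(≡7), b=11^2·(≡2) mod 11; (7|11)=-1, (2|11)=-1; (−1)^{0·2·5}·(-1)^2·(-1)^0 = +1.
v=37: a=37^1·(≡9), b=37^1·(≡24) mod 37; (9|37)=+1, (24|37)=-1; (−1)^{1·1·18}·(+1)^1·(-1)^1 = -1.
v=13: a=13^3·(≡2), b=13^3·(≡11) mod 13; (2|13)=-1, (11|13)=-1; (−1)^{3·3·6}·(-1)^3·(-1)^3 = +1.
v=3: a=3^1·(≡1), b=3^1·(≡1) mod 3; (1|3)=+1, (1|3)=+1; (−1)^{1·1·1}·(+1)^1·(+1)^1 = -1.
v=∞: -24531 < 0 and 1443 > 0  ⇒  (a,b)_∞ = +1.
(-24531, 1443 / ℚ) ramifies at {3, 37}: a division algebra.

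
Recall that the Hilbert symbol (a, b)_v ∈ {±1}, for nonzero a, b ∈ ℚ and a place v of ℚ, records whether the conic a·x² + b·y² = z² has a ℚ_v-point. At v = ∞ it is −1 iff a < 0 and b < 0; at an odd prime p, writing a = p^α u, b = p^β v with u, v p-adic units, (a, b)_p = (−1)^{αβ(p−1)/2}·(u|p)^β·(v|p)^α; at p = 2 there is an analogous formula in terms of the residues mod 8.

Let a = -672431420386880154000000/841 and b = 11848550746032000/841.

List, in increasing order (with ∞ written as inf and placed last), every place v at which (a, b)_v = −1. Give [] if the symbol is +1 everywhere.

[3, 13]

Mod squares: a ≡ -14586, b ≡ 15470. Check v ∈ {∞, 2, 3, 5, 7, 11, 13, 17, 19, 29}.
v=5: a=5^6·(≡4), b=5^3·(≡1) mod 5; (4|5)=+1, (1|5)=+1; (−1)^{6·3·2}·(+1)^3·(+1)^6 = +1.
v=13: a=13^3·(≡9), b=13^3·(≡2) mod 13; (9|13)=+1, (2|13)=-1; (−1)^{3·3·6}·(+1)^3·(-1)^3 = -1.
v=3: a=3^3·(≡1), b=3^4·(≡2) mod 3; (1|3)=+1, (2|3)=-1; (−1)^{3·4·1}·(+1)^4·(-1)^3 = -1.
v=11: a=11^3·(≡1), b=11^2·(≡5) mod 11; (1|11)=+1, (5|11)=+1; (−1)^{3·2·5}·(+1)^2·(+1)^3 = +1.
v=∞: -14586 < 0 and 15470 > 0  ⇒  (a,b)_∞ = +1.
v=2: v_2(a)=7, v_2(b)=7; units ≡ 3, 7 (mod 8); ε·ε+αω+βω = 1·1+7·0+7·1 ≡ 0  ⇒  (a,b)_2 = +1.
v=17: a=17^3·(≡8), b=17^3·(≡1) mod 17; (8|17)=+1, (1|17)=+1; (−1)^{3·3·8}·(+1)^3·(+1)^3 = +1.
v=7: a=7^4·(≡1), b=7^1·(≡5) mod 7; (1|7)=+1, (5|7)=-1; (−1)^{4·1·3}·(+1)^1·(-1)^4 = +1.
v=29: a=29^-2·(≡6), b=29^-2·(≡23) mod 29; (6|29)=+1, (23|29)=+1; (−1)^{-2·-2·14}·(+1)^-2·(+1)^-2 = +1.
v=19: a=19^2·(≡7), b=19^0·(≡16) mod 19; (7|19)=+1, (16|19)=+1; (−1)^{2·0·9}·(+1)^0·(+1)^2 = +1.
|Ram(-14586, 15470)| = 2, even; anisotropic at {3, 13}.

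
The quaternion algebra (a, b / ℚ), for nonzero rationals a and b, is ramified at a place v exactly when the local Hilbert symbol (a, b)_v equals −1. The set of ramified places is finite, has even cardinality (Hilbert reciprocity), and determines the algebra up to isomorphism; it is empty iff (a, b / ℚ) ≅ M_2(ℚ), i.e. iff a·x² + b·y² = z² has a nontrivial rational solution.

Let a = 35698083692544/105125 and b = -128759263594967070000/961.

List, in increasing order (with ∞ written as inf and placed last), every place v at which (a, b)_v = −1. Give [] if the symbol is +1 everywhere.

[5, 23]

(a, b) ≡ (76245, -17043) mod (ℚ^×)²; places V = {2, 3, 5, 7, 13, 17, 19, 23, 29, 31, ∞}.
(a,b)_29: α=-2, u≡7; β=0, v≡16 (mod 29); (7|29)=+1, (16|29)=+1; sign (−1)^0·+1^0·+1^-2 = +1.
(a,b)_23: α=1, u≡9; β=3, v≡3 (mod 23); (9|23)=+1, (3|23)=+1; sign (−1)^1·+1^3·+1^1 = -1.
(a,b)_31: α=0, u≡2; β=-2, v≡16 (mod 31); (2|31)=+1, (16|31)=+1; sign (−1)^0·+1^-2·+1^0 = +1.
(a,b)_2: α=16, β=4; u≡5, v≡5 (mod 8); ε(u)ε(v)=0·0, αω(v)=16·1, βω(u)=4·1; sum ≡ 0  ⇒  +1.
(a,b)_19: α=0, u≡1; β=3, v≡18 (mod 19); (1|19)=+1, (18|19)=-1; sign (−1)^0·+1^3·-1^0 = +1.
(a,b)_∞: sgn(76245)=+, sgn(-17043)=−, so +1.
(a,b)_13: α=1, u≡11; β=3, v≡2 (mod 13); (11|13)=-1, (2|13)=-1; sign (−1)^0·-1^3·-1^1 = +1.
(a,b)_17: α=1, u≡11; β=2, v≡8 (mod 17); (11|17)=-1, (8|17)=+1; sign (−1)^0·-1^2·+1^1 = +1.
(a,b)_5: α=-3, u≡4; β=4, v≡3 (mod 5); (4|5)=+1, (3|5)=-1; sign (−1)^0·+1^4·-1^-3 = -1.
(a,b)_7: α=2, u≡1; β=0, v≡1 (mod 7); (1|7)=+1, (1|7)=+1; sign (−1)^0·+1^0·+1^2 = +1.
(a,b)_3: α=7, u≡2; β=5, v≡1 (mod 3); (2|3)=-1, (1|3)=+1; sign (−1)^1·-1^5·+1^7 = +1.
|Ram(76245, -17043)| = 2, even; anisotropic at {5, 23}.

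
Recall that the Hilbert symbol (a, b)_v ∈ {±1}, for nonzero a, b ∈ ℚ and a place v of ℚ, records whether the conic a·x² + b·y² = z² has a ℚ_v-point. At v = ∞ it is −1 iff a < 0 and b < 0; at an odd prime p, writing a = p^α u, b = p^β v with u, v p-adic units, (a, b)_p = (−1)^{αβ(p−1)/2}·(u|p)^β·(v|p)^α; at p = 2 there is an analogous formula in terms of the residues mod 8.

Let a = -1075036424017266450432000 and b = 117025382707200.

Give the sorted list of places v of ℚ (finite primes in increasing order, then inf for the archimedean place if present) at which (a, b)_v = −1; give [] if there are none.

[2, 3, 5, 19]

Mod squares: a ≡ -21945, b ≡ 323. Check v ∈ {∞, 2, 3, 5, 7, 11, 17, 19}.
v=19: a=19^5·(≡1), b=19^3·(≡16) mod 19; (1|19)=+1, (16|19)=+1; (−1)^{5·3·9}·(+1)^3·(+1)^5 = -1.
v=2: v_2(a)=16, v_2(b)=12; units ≡ 7, 3 (mod 8); ε·ε+αω+βω = 1·1+16·1+12·0 ≡ 1  ⇒  (a,b)_2 = -1.
v=3: a=3^9·(≡2), b=3^4·(≡2) mod 3; (2|3)=-1, (2|3)=-1; (−1)^{9·4·1}·(-1)^4·(-1)^9 = -1.
v=7: a=7^1·(≡2), b=7^0·(≡2) mod 7; (2|7)=+1, (2|7)=+1; (−1)^{1·0·3}·(+1)^0·(+1)^1 = +1.
v=17: a=17^2·(≡15), b=17^1·(≡2) mod 17; (15|17)=+1, (2|17)=+1; (−1)^{2·1·8}·(+1)^1·(+1)^2 = +1.
v=5: a=5^3·(≡4), b=5^2·(≡3) mod 5; (4|5)=+1, (3|5)=-1; (−1)^{3·2·2}·(+1)^2·(-1)^3 = -1.
v=11: a=11^3·(≡10), b=11^2·(≡1) mod 11; (10|11)=-1, (1|11)=+1; (−1)^{3·2·5}·(-1)^2·(+1)^3 = +1.
v=∞: -21945 < 0 and 323 > 0  ⇒  (a,b)_∞ = +1.
Ram(-21945, 323) = {2, 3, 5, 19}; no ℚ_2-point on the conic.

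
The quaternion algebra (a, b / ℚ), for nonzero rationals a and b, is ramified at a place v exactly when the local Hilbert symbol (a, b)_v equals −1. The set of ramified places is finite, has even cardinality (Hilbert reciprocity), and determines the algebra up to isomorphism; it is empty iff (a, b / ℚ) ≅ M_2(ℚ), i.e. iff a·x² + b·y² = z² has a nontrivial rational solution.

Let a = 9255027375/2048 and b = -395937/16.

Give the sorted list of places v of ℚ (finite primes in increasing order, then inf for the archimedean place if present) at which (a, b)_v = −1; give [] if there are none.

(a, b) ≡ (82266910, -43993) mod (ℚ^×)²; places V = {2, 3, 5, 11, 17, 29, 37, 41, ∞}.
(a,b)_∞: sgn(82266910)=+, sgn(-43993)=−, so +1.
(a,b)_2: α=-11, β=-4; u≡7, v≡7 (mod 8); ε(u)ε(v)=1·1, αω(v)=-11·0, βω(u)=-4·0; sum ≡ 1  ⇒  -1.
(a,b)_41: α=1, u≡27; β=1, v≡14 (mod 41); (27|41)=-1, (14|41)=-1; sign (−1)^0·-1^1·-1^1 = +1.
(a,b)_37: α=1, u≡3; β=1, v≡18 (mod 37); (3|37)=+1, (18|37)=-1; sign (−1)^0·+1^1·-1^1 = -1.
(a,b)_3: α=2, u≡1; β=2, v≡2 (mod 3); (1|3)=+1, (2|3)=-1; sign (−1)^0·+1^2·-1^2 = +1.
(a,b)_29: α=1, u≡19; β=1, v≡4 (mod 29); (19|29)=-1, (4|29)=+1; sign (−1)^0·-1^1·+1^1 = -1.
(a,b)_11: α=1, u≡3; β=0, v≡6 (mod 11); (3|11)=+1, (6|11)=-1; sign (−1)^0·+1^0·-1^1 = -1.
(a,b)_5: α=3, u≡3; β=0, v≡3 (mod 5); (3|5)=-1, (3|5)=-1; sign (−1)^0·-1^0·-1^3 = -1.
(a,b)_17: α=1, u≡11; β=0, v≡7 (mod 17); (11|17)=-1, (7|17)=-1; sign (−1)^0·-1^0·-1^1 = -1.
|Ram(82266910, -43993)| = 6, even; anisotropic at {2, 5, 11, 17, 29, 37}.

[2, 5, 11, 17, 29, 37]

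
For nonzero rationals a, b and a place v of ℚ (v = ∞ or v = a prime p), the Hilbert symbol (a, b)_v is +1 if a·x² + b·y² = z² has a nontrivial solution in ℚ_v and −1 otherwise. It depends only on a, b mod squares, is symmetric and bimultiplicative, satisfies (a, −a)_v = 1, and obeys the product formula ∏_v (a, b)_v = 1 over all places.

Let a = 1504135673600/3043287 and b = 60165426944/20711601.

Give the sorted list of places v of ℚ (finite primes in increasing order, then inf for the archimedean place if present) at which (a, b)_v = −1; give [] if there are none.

(a, b) ≡ (1232777, 4991) mod (ℚ^×)²; places V = {2, 3, 5, 7, 13, 19, 23, 31, 37, 41, ∞}.
(a,b)_7: α=3, u≡5; β=3, v≡6 (mod 7); (5|7)=-1, (6|7)=-1; sign (−1)^1·-1^3·-1^3 = -1.
(a,b)_31: α=3, u≡16; β=3, v≡24 (mod 31); (16|31)=+1, (24|31)=-1; sign (−1)^1·+1^3·-1^3 = +1.
(a,b)_3: α=-2, u≡2; β=-2, v≡2 (mod 3); (2|3)=-1, (2|3)=-1; sign (−1)^0·-1^-2·-1^-2 = +1.
(a,b)_19: α=-1, u≡4; β=0, v≡8 (mod 19); (4|19)=+1, (8|19)=-1; sign (−1)^0·+1^0·-1^-1 = -1.
(a,b)_41: α=0, u≡38; β=-2, v≡13 (mod 41); (38|41)=-1, (13|41)=-1; sign (−1)^0·-1^-2·-1^0 = +1.
(a,b)_2: α=8, β=8; u≡1, v≡7 (mod 8); ε(u)ε(v)=0·1, αω(v)=8·0, βω(u)=8·0; sum ≡ 0  ⇒  +1.
(a,b)_13: α=-1, u≡5; β=0, v≡12 (mod 13); (5|13)=-1, (12|13)=+1; sign (−1)^0·-1^0·+1^-1 = +1.
(a,b)_∞: sgn(1232777)=+, sgn(4991)=+, so +1.
(a,b)_37: α=-2, u≡21; β=-2, v≡36 (mod 37); (21|37)=+1, (36|37)=+1; sign (−1)^0·+1^-2·+1^-2 = +1.
(a,b)_5: α=2, u≡2; β=0, v≡4 (mod 5); (2|5)=-1, (4|5)=+1; sign (−1)^0·-1^0·+1^2 = +1.
(a,b)_23: α=1, u≡18; β=1, v≡19 (mod 23); (18|23)=+1, (19|23)=-1; sign (−1)^1·+1^1·-1^1 = +1.
|Ram(1232777, 4991)| = 2, even; anisotropic at {7, 19}.

[7, 19]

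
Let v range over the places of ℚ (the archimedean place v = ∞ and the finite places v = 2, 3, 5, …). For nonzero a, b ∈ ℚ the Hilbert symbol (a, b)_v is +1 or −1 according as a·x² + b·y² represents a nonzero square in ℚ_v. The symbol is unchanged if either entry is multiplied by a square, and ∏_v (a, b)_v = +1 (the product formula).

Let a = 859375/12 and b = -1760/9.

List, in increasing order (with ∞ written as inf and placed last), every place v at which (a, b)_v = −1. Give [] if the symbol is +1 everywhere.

[2, 11]

Mod squares: a ≡ 165, b ≡ -110. Check v ∈ {∞, 2, 3, 5, 11}.
v=3: a=3^-1·(≡1), b=3^-2·(≡1) mod 3; (1|3)=+1, (1|3)=+1; (−1)^{-1·-2·1}·(+1)^-2·(+1)^-1 = +1.
v=2: v_2(a)=-2, v_2(b)=5; units ≡ 5, 1 (mod 8); ε·ε+αω+βω = 0·0+-2·0+5·1 ≡ 1  ⇒  (a,b)_2 = -1.
v=5: a=5^7·(≡3), b=5^1·(≡2) mod 5; (3|5)=-1, (2|5)=-1; (−1)^{7·1·2}·(-1)^1·(-1)^7 = +1.
v=∞: 165 > 0 and -110 < 0  ⇒  (a,b)_∞ = +1.
v=11: a=11^1·(≡3), b=11^1·(≡3) mod 11; (3|11)=+1, (3|11)=+1; (−1)^{1·1·5}·(+1)^1·(+1)^1 = -1.
(165, -110 / ℚ) ramifies at {2, 11}: a division algebra.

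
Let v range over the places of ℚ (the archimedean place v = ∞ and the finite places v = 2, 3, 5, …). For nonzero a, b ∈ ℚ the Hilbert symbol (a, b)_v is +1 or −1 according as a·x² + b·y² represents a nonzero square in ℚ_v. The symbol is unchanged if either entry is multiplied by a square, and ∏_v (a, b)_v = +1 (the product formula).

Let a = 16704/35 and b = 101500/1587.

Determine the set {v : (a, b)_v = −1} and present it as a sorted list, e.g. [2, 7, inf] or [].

(a, b) ≡ (1015, 3045) mod (ℚ^×)²; places V = {2, 3, 5, 7, 23, 29, ∞}.
(a,b)_5: α=-1, u≡2; β=3, v≡1 (mod 5); (2|5)=-1, (1|5)=+1; sign (−1)^0·-1^3·+1^-1 = -1.
(a,b)_23: α=0, u≡12; β=-2, v≡8 (mod 23); (12|23)=+1, (8|23)=+1; sign (−1)^0·+1^-2·+1^0 = +1.
(a,b)_∞: sgn(1015)=+, sgn(3045)=+, so +1.
(a,b)_3: α=2, u≡1; β=-1, v≡1 (mod 3); (1|3)=+1, (1|3)=+1; sign (−1)^0·+1^-1·+1^2 = +1.
(a,b)_2: α=6, β=2; u≡7, v≡5 (mod 8); ε(u)ε(v)=1·0, αω(v)=6·1, βω(u)=2·0; sum ≡ 0  ⇒  +1.
(a,b)_7: α=-1, u≡6; β=1, v≡2 (mod 7); (6|7)=-1, (2|7)=+1; sign (−1)^1·-1^1·+1^-1 = +1.
(a,b)_29: α=1, u≡9; β=1, v≡12 (mod 29); (9|29)=+1, (12|29)=-1; sign (−1)^0·+1^1·-1^1 = -1.
Ram(1015, 3045) = {5, 29}; no ℚ_5-point on the conic.

[5, 29]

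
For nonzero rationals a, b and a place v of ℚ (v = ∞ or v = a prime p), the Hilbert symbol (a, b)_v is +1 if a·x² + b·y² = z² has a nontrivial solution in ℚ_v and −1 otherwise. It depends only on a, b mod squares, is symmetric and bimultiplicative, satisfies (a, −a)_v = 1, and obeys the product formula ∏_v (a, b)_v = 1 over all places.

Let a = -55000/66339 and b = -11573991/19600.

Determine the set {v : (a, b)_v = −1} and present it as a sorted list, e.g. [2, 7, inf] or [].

[7, inf]

Mod squares: a ≡ -2002, b ≡ -2431. Check v ∈ {∞, 2, 3, 5, 7, 11, 13, 17, 23}.
v=13: a=13^-1·(≡6), b=13^1·(≡7) mod 13; (6|13)=-1, (7|13)=-1; (−1)^{-1·1·6}·(-1)^1·(-1)^-1 = +1.
v=3: a=3^-6·(≡2), b=3^2·(≡2) mod 3; (2|3)=-1, (2|3)=-1; (−1)^{-6·2·1}·(-1)^2·(-1)^-6 = +1.
v=2: v_2(a)=3, v_2(b)=-4; units ≡ 7, 1 (mod 8); ε·ε+αω+βω = 1·0+3·0+-4·0 ≡ 0  ⇒  (a,b)_2 = +1.
v=17: a=17^0·(≡16), b=17^1·(≡7) mod 17; (16|17)=+1, (7|17)=-1; (−1)^{0·1·8}·(+1)^1·(-1)^0 = +1.
v=11: a=11^1·(≡3), b=11^1·(≡10) mod 11; (3|11)=+1, (10|11)=-1; (−1)^{1·1·5}·(+1)^1·(-1)^1 = +1.
v=5: a=5^4·(≡3), b=5^-2·(≡1) mod 5; (3|5)=-1, (1|5)=+1; (−1)^{4·-2·2}·(-1)^-2·(+1)^4 = +1.
v=23: a=23^0·(≡22), b=23^2·(≡10) mod 23; (22|23)=-1, (10|23)=-1; (−1)^{0·2·11}·(-1)^2·(-1)^0 = +1.
v=∞: -2002 < 0 and -2431 < 0  ⇒  (a,b)_∞ = -1.
v=7: a=7^-1·(≡1), b=7^-2·(≡5) mod 7; (1|7)=+1, (5|7)=-1; (−1)^{-1·-2·3}·(+1)^-2·(-1)^-1 = -1.
(-2002, -2431 / ℚ) ramifies at {7, ∞}: a division algebra.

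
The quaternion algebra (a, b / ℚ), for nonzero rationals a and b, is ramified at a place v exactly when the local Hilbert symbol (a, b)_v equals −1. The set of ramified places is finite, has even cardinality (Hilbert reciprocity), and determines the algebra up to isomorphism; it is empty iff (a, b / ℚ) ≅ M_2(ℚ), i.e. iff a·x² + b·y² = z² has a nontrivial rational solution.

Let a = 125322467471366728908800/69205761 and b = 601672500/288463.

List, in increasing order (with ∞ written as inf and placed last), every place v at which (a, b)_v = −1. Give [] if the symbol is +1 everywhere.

[2, 7, 13, 17]

(a, b) ≡ (64883, 1547) mod (ℚ^×)²; places V = {2, 3, 5, 7, 11, 13, 17, 23, 29, 31, 47, 59, ∞}.
(a,b)_11: α=0, u≡9; β=2, v≡6 (mod 11); (9|11)=+1, (6|11)=-1; sign (−1)^0·+1^2·-1^0 = +1.
(a,b)_3: α=-2, u≡2; β=2, v≡2 (mod 3); (2|3)=-1, (2|3)=-1; sign (−1)^0·-1^2·-1^-2 = +1.
(a,b)_23: α=1, u≡11; β=0, v≡16 (mod 23); (11|23)=-1, (16|23)=+1; sign (−1)^0·-1^0·+1^1 = +1.
(a,b)_59: α=-2, u≡50; β=0, v≡54 (mod 59); (50|59)=-1, (54|59)=-1; sign (−1)^0·-1^0·-1^-2 = +1.
(a,b)_7: α=1, u≡1; β=-3, v≡2 (mod 7); (1|7)=+1, (2|7)=+1; sign (−1)^1·+1^-3·+1^1 = -1.
(a,b)_2: α=16, β=2; u≡3, v≡3 (mod 8); ε(u)ε(v)=1·1, αω(v)=16·1, βω(u)=2·1; sum ≡ 1  ⇒  -1.
(a,b)_13: α=3, u≡9; β=1, v≡5 (mod 13); (9|13)=+1, (5|13)=-1; sign (−1)^0·+1^1·-1^3 = -1.
(a,b)_29: α=0, u≡8; β=-2, v≡14 (mod 29); (8|29)=-1, (14|29)=-1; sign (−1)^0·-1^-2·-1^0 = +1.
(a,b)_47: α=-2, u≡38; β=0, v≡5 (mod 47); (38|47)=-1, (5|47)=-1; sign (−1)^0·-1^0·-1^-2 = +1.
(a,b)_∞: sgn(64883)=+, sgn(1547)=+, so +1.
(a,b)_31: α=1, u≡8; β=0, v≡9 (mod 31); (8|31)=+1, (9|31)=+1; sign (−1)^0·+1^0·+1^1 = +1.
(a,b)_17: α=8, u≡7; β=1, v≡14 (mod 17); (7|17)=-1, (14|17)=-1; sign (−1)^0·-1^1·-1^8 = -1.
(a,b)_5: α=2, u≡2; β=4, v≡2 (mod 5); (2|5)=-1, (2|5)=-1; sign (−1)^0·-1^4·-1^2 = +1.
(64883, 1547 / ℚ) ramifies at {2, 7, 13, 17}: a division algebra.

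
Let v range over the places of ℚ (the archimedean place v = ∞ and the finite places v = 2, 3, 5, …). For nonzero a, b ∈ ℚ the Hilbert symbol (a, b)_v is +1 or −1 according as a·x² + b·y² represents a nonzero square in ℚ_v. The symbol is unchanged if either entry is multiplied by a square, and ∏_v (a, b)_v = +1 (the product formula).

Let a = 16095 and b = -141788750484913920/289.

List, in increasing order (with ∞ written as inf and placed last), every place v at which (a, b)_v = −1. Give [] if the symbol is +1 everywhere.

Mod squares: a ≡ 16095, b ≡ -659895. Check v ∈ {∞, 2, 3, 5, 17, 29, 37, 41}.
v=3: a=3^1·(≡1), b=3^7·(≡1) mod 3; (1|3)=+1, (1|3)=+1; (−1)^{1·7·1}·(+1)^7·(+1)^1 = -1.
v=2: v_2(a)=0, v_2(b)=8; units ≡ 7, 1 (mod 8); ε·ε+αω+βω = 1·0+0·0+8·0 ≡ 0  ⇒  (a,b)_2 = +1.
v=5: a=5^1·(≡4), b=5^1·(≡4) mod 5; (4|5)=+1, (4|5)=+1; (−1)^{1·1·2}·(+1)^1·(+1)^1 = +1.
v=17: a=17^0·(≡13), b=17^-2·(≡14) mod 17; (13|17)=+1, (14|17)=-1; (−1)^{0·-2·8}·(+1)^-2·(-1)^0 = +1.
v=41: a=41^0·(≡23), b=41^1·(≡39) mod 41; (23|41)=+1, (39|41)=+1; (−1)^{0·1·20}·(+1)^1·(+1)^0 = +1.
v=37: a=37^1·(≡28), b=37^3·(≡11) mod 37; (28|37)=+1, (11|37)=+1; (−1)^{1·3·18}·(+1)^3·(+1)^1 = +1.
v=29: a=29^1·(≡4), b=29^3·(≡11) mod 29; (4|29)=+1, (11|29)=-1; (−1)^{1·3·14}·(+1)^3·(-1)^1 = -1.
v=∞: 16095 > 0 and -659895 < 0  ⇒  (a,b)_∞ = +1.
Ram(16095, -659895) = {3, 29}; no ℚ_3-point on the conic.

[3, 29]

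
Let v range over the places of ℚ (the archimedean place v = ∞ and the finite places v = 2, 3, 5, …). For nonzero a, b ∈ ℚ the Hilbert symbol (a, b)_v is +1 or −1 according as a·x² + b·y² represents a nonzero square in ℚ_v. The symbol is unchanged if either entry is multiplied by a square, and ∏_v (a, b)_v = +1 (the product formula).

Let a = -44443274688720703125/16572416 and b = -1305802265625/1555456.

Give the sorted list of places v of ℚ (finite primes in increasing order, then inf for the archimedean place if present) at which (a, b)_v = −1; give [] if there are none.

Mod squares: a ≡ -50341830, b ≡ -189255. Check v ∈ {∞, 2, 3, 5, 7, 11, 13, 17, 19, 31, 37}.
v=17: a=17^-2·(≡1), b=17^0·(≡5) mod 17; (1|17)=+1, (5|17)=-1; (−1)^{-2·0·8}·(+1)^0·(-1)^-2 = +1.
v=37: a=37^1·(≡30), b=37^1·(≡3) mod 37; (30|37)=+1, (3|37)=+1; (−1)^{1·1·18}·(+1)^1·(+1)^1 = +1.
v=5: a=5^17·(≡1), b=5^7·(≡1) mod 5; (1|5)=+1, (1|5)=+1; (−1)^{17·7·2}·(+1)^7·(+1)^17 = +1.
v=3: a=3^5·(≡1), b=3^5·(≡2) mod 3; (1|3)=+1, (2|3)=-1; (−1)^{5·5·1}·(+1)^5·(-1)^5 = +1.
v=13: a=13^0·(≡7), b=13^2·(≡4) mod 13; (7|13)=-1, (4|13)=+1; (−1)^{0·2·6}·(-1)^2·(+1)^0 = +1.
v=∞: -50341830 < 0 and -189255 < 0  ⇒  (a,b)_∞ = -1.
v=11: a=11^1·(≡9), b=11^1·(≡7) mod 11; (9|11)=+1, (7|11)=-1; (−1)^{1·1·5}·(+1)^1·(-1)^1 = +1.
v=7: a=7^-1·(≡5), b=7^-2·(≡4) mod 7; (5|7)=-1, (4|7)=+1; (−1)^{-1·-2·3}·(-1)^-2·(+1)^-1 = +1.
v=19: a=19^1·(≡2), b=19^0·(≡1) mod 19; (2|19)=-1, (1|19)=+1; (−1)^{1·0·9}·(-1)^0·(+1)^1 = +1.
v=31: a=31^1·(≡7), b=31^-1·(≡2) mod 31; (7|31)=+1, (2|31)=+1; (−1)^{1·-1·15}·(+1)^-1·(+1)^1 = -1.
v=2: v_2(a)=-13, v_2(b)=-10; units ≡ 5, 1 (mod 8); ε·ε+αω+βω = 0·0+-13·0+-10·1 ≡ 0  ⇒  (a,b)_2 = +1.
Ram(-50341830, -189255) = {31, ∞}; no ℚ_31-point on the conic.

[31, inf]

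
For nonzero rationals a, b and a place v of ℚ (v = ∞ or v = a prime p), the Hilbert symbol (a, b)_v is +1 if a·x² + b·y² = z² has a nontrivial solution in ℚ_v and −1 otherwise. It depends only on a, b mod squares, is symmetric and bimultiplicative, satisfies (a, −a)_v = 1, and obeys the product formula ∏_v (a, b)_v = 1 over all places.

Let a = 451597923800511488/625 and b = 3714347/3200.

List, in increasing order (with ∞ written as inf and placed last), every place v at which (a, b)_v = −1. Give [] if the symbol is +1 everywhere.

[2, 7]

(a, b) ≡ (77, 3094) mod (ℚ^×)²; places V = {2, 5, 7, 11, 13, 17, ∞}.
(a,b)_2: α=10, β=-7; u≡5, v≡3 (mod 8); ε(u)ε(v)=0·1, αω(v)=10·1, βω(u)=-7·1; sum ≡ 1  ⇒  -1.
(a,b)_5: α=-4, u≡3; β=-2, v≡4 (mod 5); (3|5)=-1, (4|5)=+1; sign (−1)^0·-1^-2·+1^-4 = +1.
(a,b)_13: α=4, u≡9; β=1, v≡9 (mod 13); (9|13)=+1, (9|13)=+1; sign (−1)^0·+1^1·+1^4 = +1.
(a,b)_11: α=1, u≡6; β=0, v≡1 (mod 11); (6|11)=-1, (1|11)=+1; sign (−1)^0·-1^0·+1^1 = +1.
(a,b)_∞: sgn(77)=+, sgn(3094)=+, so +1.
(a,b)_7: α=5, u≡2; β=5, v≡4 (mod 7); (2|7)=+1, (4|7)=+1; sign (−1)^1·+1^5·+1^5 = -1.
(a,b)_17: α=4, u≡15; β=1, v≡6 (mod 17); (15|17)=+1, (6|17)=-1; sign (−1)^0·+1^1·-1^4 = +1.
|Ram(77, 3094)| = 2, even; anisotropic at {2, 7}.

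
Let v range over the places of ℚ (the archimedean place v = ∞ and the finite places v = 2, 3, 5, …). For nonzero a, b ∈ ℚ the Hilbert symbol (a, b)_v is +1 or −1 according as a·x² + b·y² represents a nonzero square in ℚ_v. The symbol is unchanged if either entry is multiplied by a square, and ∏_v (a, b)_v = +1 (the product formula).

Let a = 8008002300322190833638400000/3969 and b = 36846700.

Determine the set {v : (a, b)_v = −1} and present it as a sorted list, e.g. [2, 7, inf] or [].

[5, 19]

Mod squares: a ≡ 136332790, b ≡ 368467. Check v ∈ {∞, 2, 3, 5, 7, 11, 13, 19, 37, 41, 43}.
v=13: a=13^2·(≡1), b=13^0·(≡7) mod 13; (1|13)=+1, (7|13)=-1; (−1)^{2·0·6}·(+1)^0·(-1)^2 = +1.
v=7: a=7^-2·(≡3), b=7^0·(≡2) mod 7; (3|7)=-1, (2|7)=+1; (−1)^{-2·0·3}·(-1)^0·(+1)^-2 = +1.
v=∞: 136332790 > 0 and 368467 > 0  ⇒  (a,b)_∞ = +1.
v=41: a=41^3·(≡8), b=41^1·(≡21) mod 41; (8|41)=+1, (21|41)=+1; (−1)^{3·1·20}·(+1)^1·(+1)^3 = +1.
v=19: a=19^3·(≡18), b=19^1·(≡8) mod 19; (18|19)=-1, (8|19)=-1; (−1)^{3·1·9}·(-1)^1·(-1)^3 = -1.
v=11: a=11^3·(≡5), b=11^1·(≡2) mod 11; (5|11)=+1, (2|11)=-1; (−1)^{3·1·5}·(+1)^1·(-1)^3 = +1.
v=3: a=3^-4·(≡1), b=3^0·(≡1) mod 3; (1|3)=+1, (1|3)=+1; (−1)^{-4·0·1}·(+1)^0·(+1)^-4 = +1.
v=5: a=5^5·(≡2), b=5^2·(≡3) mod 5; (2|5)=-1, (3|5)=-1; (−1)^{5·2·2}·(-1)^2·(-1)^5 = -1.
v=37: a=37^1·(≡26), b=37^0·(≡28) mod 37; (26|37)=+1, (28|37)=+1; (−1)^{1·0·18}·(+1)^0·(+1)^1 = +1.
v=2: v_2(a)=13, v_2(b)=2; units ≡ 3, 3 (mod 8); ε·ε+αω+βω = 1·1+13·1+2·1 ≡ 0  ⇒  (a,b)_2 = +1.
v=43: a=43^3·(≡25), b=43^1·(≡39) mod 43; (25|43)=+1, (39|43)=-1; (−1)^{3·1·21}·(+1)^1·(-1)^3 = +1.
|Ram(136332790, 368467)| = 2, even; anisotropic at {5, 19}.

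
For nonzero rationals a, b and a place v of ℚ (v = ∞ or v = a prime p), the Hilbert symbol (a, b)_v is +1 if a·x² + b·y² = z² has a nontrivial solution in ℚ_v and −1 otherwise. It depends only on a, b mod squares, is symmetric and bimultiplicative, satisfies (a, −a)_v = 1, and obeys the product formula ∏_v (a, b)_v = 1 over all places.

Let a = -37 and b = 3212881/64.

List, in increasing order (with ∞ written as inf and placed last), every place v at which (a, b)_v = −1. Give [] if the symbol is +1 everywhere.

Mod squares: a ≡ -37, b ≡ 65569. Check v ∈ {∞, 2, 7, 17, 19, 29, 37}.
v=2: v_2(a)=0, v_2(b)=-6; units ≡ 3, 1 (mod 8); ε·ε+αω+βω = 1·0+0·0+-6·1 ≡ 0  ⇒  (a,b)_2 = +1.
v=7: a=7^0·(≡5), b=7^3·(≡1) mod 7; (5|7)=-1, (1|7)=+1; (−1)^{0·3·3}·(-1)^3·(+1)^0 = -1.
v=17: a=17^0·(≡14), b=17^1·(≡16) mod 17; (14|17)=-1, (16|17)=+1; (−1)^{0·1·8}·(-1)^1·(+1)^0 = -1.
v=19: a=19^0·(≡1), b=19^1·(≡8) mod 19; (1|19)=+1, (8|19)=-1; (−1)^{0·1·9}·(+1)^1·(-1)^0 = +1.
v=29: a=29^0·(≡21), b=29^1·(≡16) mod 29; (21|29)=-1, (16|29)=+1; (−1)^{0·1·14}·(-1)^1·(+1)^0 = -1.
v=37: a=37^1·(≡36), b=37^0·(≡31) mod 37; (36|37)=+1, (31|37)=-1; (−1)^{1·0·18}·(+1)^0·(-1)^1 = -1.
v=∞: -37 < 0 and 65569 > 0  ⇒  (a,b)_∞ = +1.
Ram(-37, 65569) = {7, 17, 29, 37}; no ℚ_7-point on the conic.

[7, 17, 29, 37]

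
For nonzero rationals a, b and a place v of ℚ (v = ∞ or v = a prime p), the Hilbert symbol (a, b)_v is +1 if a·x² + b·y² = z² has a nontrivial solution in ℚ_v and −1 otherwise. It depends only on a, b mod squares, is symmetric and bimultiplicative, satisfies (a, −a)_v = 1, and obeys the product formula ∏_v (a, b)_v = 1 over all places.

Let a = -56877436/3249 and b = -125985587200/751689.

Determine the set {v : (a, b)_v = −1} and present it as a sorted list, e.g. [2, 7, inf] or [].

[11, 23, 41, inf]

(a, b) ≡ (-290191, -2542) mod (ℚ^×)²; places V = {2, 3, 5, 7, 11, 17, 19, 23, 31, 37, 41, ∞}.
(a,b)_37: α=1, u≡9; β=0, v≡28 (mod 37); (9|37)=+1, (28|37)=+1; sign (−1)^0·+1^0·+1^1 = +1.
(a,b)_19: α=-2, u≡10; β=0, v≡7 (mod 19); (10|19)=-1, (7|19)=+1; sign (−1)^0·-1^0·+1^-2 = +1.
(a,b)_3: α=-2, u≡2; β=-2, v≡2 (mod 3); (2|3)=-1, (2|3)=-1; sign (−1)^0·-1^-2·-1^-2 = +1.
(a,b)_2: α=2, β=15; u≡1, v≡1 (mod 8); ε(u)ε(v)=0·0, αω(v)=2·0, βω(u)=15·0; sum ≡ 0  ⇒  +1.
(a,b)_31: α=1, u≡19; β=1, v≡6 (mod 31); (19|31)=+1, (6|31)=-1; sign (−1)^1·+1^1·-1^1 = +1.
(a,b)_11: α=1, u≡7; β=2, v≡10 (mod 11); (7|11)=-1, (10|11)=-1; sign (−1)^0·-1^2·-1^1 = -1.
(a,b)_23: α=1, u≡20; β=0, v≡7 (mod 23); (20|23)=-1, (7|23)=-1; sign (−1)^0·-1^0·-1^1 = -1.
(a,b)_5: α=0, u≡1; β=2, v≡3 (mod 5); (1|5)=+1, (3|5)=-1; sign (−1)^0·+1^2·-1^0 = +1.
(a,b)_41: α=0, u≡6; β=1, v≡39 (mod 41); (6|41)=-1, (39|41)=+1; sign (−1)^0·-1^1·+1^0 = -1.
(a,b)_7: α=2, u≡4; β=0, v≡3 (mod 7); (4|7)=+1, (3|7)=-1; sign (−1)^0·+1^0·-1^2 = +1.
(a,b)_17: α=0, u≡4; β=-4, v≡13 (mod 17); (4|17)=+1, (13|17)=+1; sign (−1)^0·+1^-4·+1^0 = +1.
(a,b)_∞: sgn(-290191)=−, sgn(-2542)=−, so -1.
Ram(-290191, -2542) = {11, 23, 41, ∞}; no ℚ_11-point on the conic.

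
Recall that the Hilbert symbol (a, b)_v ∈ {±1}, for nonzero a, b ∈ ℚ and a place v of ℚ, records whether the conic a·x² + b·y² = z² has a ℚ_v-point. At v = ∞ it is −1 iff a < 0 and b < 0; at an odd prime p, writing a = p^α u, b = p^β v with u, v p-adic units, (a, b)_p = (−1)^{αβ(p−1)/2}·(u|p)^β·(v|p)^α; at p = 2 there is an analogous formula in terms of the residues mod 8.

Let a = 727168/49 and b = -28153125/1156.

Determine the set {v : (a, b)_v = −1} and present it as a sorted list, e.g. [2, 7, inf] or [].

Mod squares: a ≡ 11362, b ≡ -5005. Check v ∈ {∞, 2, 3, 5, 7, 11, 13, 17, 19, 23}.
v=23: a=23^1·(≡20), b=23^0·(≡8) mod 23; (20|23)=-1, (8|23)=+1; (−1)^{1·0·11}·(-1)^0·(+1)^1 = +1.
v=19: a=19^1·(≡4), b=19^0·(≡9) mod 19; (4|19)=+1, (9|19)=+1; (−1)^{1·0·9}·(+1)^0·(+1)^1 = +1.
v=17: a=17^0·(≡12), b=17^-2·(≡12) mod 17; (12|17)=-1, (12|17)=-1; (−1)^{0·-2·8}·(-1)^-2·(-1)^0 = +1.
v=11: a=11^0·(≡7), b=11^1·(≡6) mod 11; (7|11)=-1, (6|11)=-1; (−1)^{0·1·5}·(-1)^1·(-1)^0 = -1.
v=∞: 11362 > 0 and -5005 < 0  ⇒  (a,b)_∞ = +1.
v=3: a=3^0·(≡1), b=3^2·(≡2) mod 3; (1|3)=+1, (2|3)=-1; (−1)^{0·2·1}·(+1)^2·(-1)^0 = +1.
v=2: v_2(a)=7, v_2(b)=-2; units ≡ 1, 3 (mod 8); ε·ε+αω+βω = 0·1+7·1+-2·0 ≡ 1  ⇒  (a,b)_2 = -1.
v=7: a=7^-2·(≡1), b=7^1·(≡3) mod 7; (1|7)=+1, (3|7)=-1; (−1)^{-2·1·3}·(+1)^1·(-1)^-2 = +1.
v=5: a=5^0·(≡2), b=5^5·(≡1) mod 5; (2|5)=-1, (1|5)=+1; (−1)^{0·5·2}·(-1)^5·(+1)^0 = -1.
v=13: a=13^1·(≡1), b=13^1·(≡7) mod 13; (1|13)=+1, (7|13)=-1; (−1)^{1·1·6}·(+1)^1·(-1)^1 = -1.
|Ram(11362, -5005)| = 4, even; anisotropic at {2, 5, 11, 13}.

[2, 5, 11, 13]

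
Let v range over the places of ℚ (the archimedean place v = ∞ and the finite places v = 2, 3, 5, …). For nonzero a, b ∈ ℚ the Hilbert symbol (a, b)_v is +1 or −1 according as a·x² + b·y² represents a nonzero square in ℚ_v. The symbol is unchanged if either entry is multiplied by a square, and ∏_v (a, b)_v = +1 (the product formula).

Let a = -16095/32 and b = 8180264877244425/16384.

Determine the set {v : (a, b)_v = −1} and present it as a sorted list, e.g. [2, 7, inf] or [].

[3, 5, 7, 19, 23, 29]

(a, b) ≡ (-32190, 3508673) mod (ℚ^×)²; places V = {2, 3, 5, 7, 19, 23, 29, 31, 37, ∞}.
(a,b)_23: α=0, u≡21; β=1, v≡5 (mod 23); (21|23)=-1, (5|23)=-1; sign (−1)^0·-1^1·-1^0 = -1.
(a,b)_3: α=1, u≡1; β=4, v≡2 (mod 3); (1|3)=+1, (2|3)=-1; sign (−1)^0·+1^4·-1^1 = -1.
(a,b)_∞: sgn(-32190)=−, sgn(3508673)=+, so +1.
(a,b)_19: α=0, u≡13; β=1, v≡17 (mod 19); (13|19)=-1, (17|19)=+1; sign (−1)^0·-1^1·+1^0 = -1.
(a,b)_2: α=-5, β=-14; u≡1, v≡1 (mod 8); ε(u)ε(v)=0·0, αω(v)=-5·0, βω(u)=-14·0; sum ≡ 0  ⇒  +1.
(a,b)_37: α=1, u≡13; β=3, v≡18 (mod 37); (13|37)=-1, (18|37)=-1; sign (−1)^0·-1^3·-1^1 = +1.
(a,b)_31: α=0, u≡25; β=1, v≡25 (mod 31); (25|31)=+1, (25|31)=+1; sign (−1)^0·+1^1·+1^0 = +1.
(a,b)_7: α=0, u≡3; β=1, v≡1 (mod 7); (3|7)=-1, (1|7)=+1; sign (−1)^0·-1^1·+1^0 = -1.
(a,b)_29: α=1, u≡18; β=2, v≡21 (mod 29); (18|29)=-1, (21|29)=-1; sign (−1)^0·-1^2·-1^1 = -1.
(a,b)_5: α=1, u≡3; β=2, v≡3 (mod 5); (3|5)=-1, (3|5)=-1; sign (−1)^0·-1^2·-1^1 = -1.
|Ram(-32190, 3508673)| = 6, even; anisotropic at {3, 5, 7, 19, 23, 29}.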